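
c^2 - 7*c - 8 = (c - 8)*(c + 1)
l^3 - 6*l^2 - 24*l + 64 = (l - 8)*(l - 2)*(l + 4)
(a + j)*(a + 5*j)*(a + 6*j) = a^3 + 12*a^2*j + 41*a*j^2 + 30*j^3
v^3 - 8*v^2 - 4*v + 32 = (v - 8)*(v - 2)*(v + 2)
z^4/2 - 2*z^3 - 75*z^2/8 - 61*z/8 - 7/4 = (z/2 + 1)*(z - 7)*(z + 1/2)^2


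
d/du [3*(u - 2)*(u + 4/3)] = 6*u - 2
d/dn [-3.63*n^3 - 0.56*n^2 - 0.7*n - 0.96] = -10.89*n^2 - 1.12*n - 0.7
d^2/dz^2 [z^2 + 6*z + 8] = 2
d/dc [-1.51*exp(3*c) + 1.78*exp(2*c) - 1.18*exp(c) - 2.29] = (-4.53*exp(2*c) + 3.56*exp(c) - 1.18)*exp(c)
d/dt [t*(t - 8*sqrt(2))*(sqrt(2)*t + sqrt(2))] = 3*sqrt(2)*t^2 - 32*t + 2*sqrt(2)*t - 16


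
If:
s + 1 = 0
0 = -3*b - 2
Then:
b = -2/3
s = -1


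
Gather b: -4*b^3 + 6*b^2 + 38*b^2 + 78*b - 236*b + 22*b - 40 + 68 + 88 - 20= -4*b^3 + 44*b^2 - 136*b + 96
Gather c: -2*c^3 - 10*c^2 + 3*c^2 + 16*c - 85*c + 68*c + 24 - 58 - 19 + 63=-2*c^3 - 7*c^2 - c + 10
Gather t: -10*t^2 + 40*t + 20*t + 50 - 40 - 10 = -10*t^2 + 60*t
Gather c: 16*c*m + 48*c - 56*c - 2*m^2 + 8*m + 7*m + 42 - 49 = c*(16*m - 8) - 2*m^2 + 15*m - 7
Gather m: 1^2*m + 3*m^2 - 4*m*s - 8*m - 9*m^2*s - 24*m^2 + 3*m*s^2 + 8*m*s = m^2*(-9*s - 21) + m*(3*s^2 + 4*s - 7)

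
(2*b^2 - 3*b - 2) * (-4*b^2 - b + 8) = -8*b^4 + 10*b^3 + 27*b^2 - 22*b - 16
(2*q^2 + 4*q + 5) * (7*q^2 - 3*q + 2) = 14*q^4 + 22*q^3 + 27*q^2 - 7*q + 10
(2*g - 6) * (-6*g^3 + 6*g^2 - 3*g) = -12*g^4 + 48*g^3 - 42*g^2 + 18*g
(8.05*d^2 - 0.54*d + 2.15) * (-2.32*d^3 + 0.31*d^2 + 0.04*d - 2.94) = -18.676*d^5 + 3.7483*d^4 - 4.8334*d^3 - 23.0221*d^2 + 1.6736*d - 6.321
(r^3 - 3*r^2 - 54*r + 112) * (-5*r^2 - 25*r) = -5*r^5 - 10*r^4 + 345*r^3 + 790*r^2 - 2800*r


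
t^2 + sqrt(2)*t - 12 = (t - 2*sqrt(2))*(t + 3*sqrt(2))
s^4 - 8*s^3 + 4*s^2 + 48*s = s*(s - 6)*(s - 4)*(s + 2)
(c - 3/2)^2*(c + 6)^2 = c^4 + 9*c^3 + 9*c^2/4 - 81*c + 81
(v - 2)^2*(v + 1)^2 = v^4 - 2*v^3 - 3*v^2 + 4*v + 4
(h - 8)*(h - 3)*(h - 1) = h^3 - 12*h^2 + 35*h - 24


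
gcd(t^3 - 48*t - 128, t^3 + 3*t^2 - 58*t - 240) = t - 8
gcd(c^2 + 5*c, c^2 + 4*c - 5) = c + 5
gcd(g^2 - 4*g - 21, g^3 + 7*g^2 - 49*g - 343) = g - 7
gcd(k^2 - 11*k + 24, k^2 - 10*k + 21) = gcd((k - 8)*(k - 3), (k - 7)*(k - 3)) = k - 3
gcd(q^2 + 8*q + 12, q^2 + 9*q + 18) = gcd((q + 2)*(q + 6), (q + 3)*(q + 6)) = q + 6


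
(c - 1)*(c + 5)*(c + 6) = c^3 + 10*c^2 + 19*c - 30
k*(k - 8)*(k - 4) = k^3 - 12*k^2 + 32*k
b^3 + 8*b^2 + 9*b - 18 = (b - 1)*(b + 3)*(b + 6)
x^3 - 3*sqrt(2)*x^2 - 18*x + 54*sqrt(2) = (x - 3*sqrt(2))^2*(x + 3*sqrt(2))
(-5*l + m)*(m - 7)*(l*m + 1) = -5*l^2*m^2 + 35*l^2*m + l*m^3 - 7*l*m^2 - 5*l*m + 35*l + m^2 - 7*m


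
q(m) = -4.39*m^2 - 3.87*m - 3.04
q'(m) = -8.78*m - 3.87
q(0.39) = -5.22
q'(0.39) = -7.29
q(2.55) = -41.45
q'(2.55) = -26.26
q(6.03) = -186.00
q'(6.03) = -56.81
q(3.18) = -59.74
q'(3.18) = -31.79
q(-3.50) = -43.27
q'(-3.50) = 26.86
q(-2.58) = -22.28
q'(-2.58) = 18.78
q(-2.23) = -16.24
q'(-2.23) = 15.71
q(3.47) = -69.33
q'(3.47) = -34.34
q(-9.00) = -323.80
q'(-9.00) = 75.15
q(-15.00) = -932.74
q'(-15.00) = 127.83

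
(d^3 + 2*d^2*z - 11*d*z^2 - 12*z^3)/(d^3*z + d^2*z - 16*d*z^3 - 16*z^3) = (-d^2 + 2*d*z + 3*z^2)/(z*(-d^2 + 4*d*z - d + 4*z))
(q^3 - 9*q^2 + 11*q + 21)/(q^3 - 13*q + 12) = (q^2 - 6*q - 7)/(q^2 + 3*q - 4)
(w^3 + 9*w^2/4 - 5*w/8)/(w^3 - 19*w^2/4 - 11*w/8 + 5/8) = w*(2*w + 5)/(2*w^2 - 9*w - 5)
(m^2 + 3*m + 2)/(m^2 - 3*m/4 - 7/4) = 4*(m + 2)/(4*m - 7)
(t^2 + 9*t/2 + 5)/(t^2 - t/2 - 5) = (2*t + 5)/(2*t - 5)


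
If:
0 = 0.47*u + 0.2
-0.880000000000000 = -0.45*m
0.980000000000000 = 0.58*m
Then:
No Solution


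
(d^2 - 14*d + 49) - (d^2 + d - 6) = 55 - 15*d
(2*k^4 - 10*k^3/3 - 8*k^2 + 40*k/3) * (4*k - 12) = 8*k^5 - 112*k^4/3 + 8*k^3 + 448*k^2/3 - 160*k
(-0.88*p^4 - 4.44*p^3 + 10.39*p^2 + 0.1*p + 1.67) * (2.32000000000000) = -2.0416*p^4 - 10.3008*p^3 + 24.1048*p^2 + 0.232*p + 3.8744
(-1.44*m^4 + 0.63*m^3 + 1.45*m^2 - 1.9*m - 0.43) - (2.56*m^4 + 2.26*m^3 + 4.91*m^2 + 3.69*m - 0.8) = -4.0*m^4 - 1.63*m^3 - 3.46*m^2 - 5.59*m + 0.37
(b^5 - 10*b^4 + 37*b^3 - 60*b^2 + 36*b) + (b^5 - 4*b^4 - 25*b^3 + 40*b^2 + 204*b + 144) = 2*b^5 - 14*b^4 + 12*b^3 - 20*b^2 + 240*b + 144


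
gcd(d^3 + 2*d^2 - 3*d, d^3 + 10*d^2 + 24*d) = d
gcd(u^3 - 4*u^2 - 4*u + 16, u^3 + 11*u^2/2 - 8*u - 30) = u + 2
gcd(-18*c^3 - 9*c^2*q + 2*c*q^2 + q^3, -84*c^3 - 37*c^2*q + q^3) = 3*c + q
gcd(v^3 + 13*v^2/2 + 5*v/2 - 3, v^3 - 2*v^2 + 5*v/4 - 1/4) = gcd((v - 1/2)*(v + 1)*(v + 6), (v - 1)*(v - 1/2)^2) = v - 1/2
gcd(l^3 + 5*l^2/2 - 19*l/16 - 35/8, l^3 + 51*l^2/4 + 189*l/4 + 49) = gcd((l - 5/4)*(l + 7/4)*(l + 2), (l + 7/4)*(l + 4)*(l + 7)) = l + 7/4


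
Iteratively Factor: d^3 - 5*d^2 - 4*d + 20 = (d - 2)*(d^2 - 3*d - 10) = (d - 5)*(d - 2)*(d + 2)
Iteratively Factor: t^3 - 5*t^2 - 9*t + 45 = (t + 3)*(t^2 - 8*t + 15) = (t - 3)*(t + 3)*(t - 5)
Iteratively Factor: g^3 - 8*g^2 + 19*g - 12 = (g - 4)*(g^2 - 4*g + 3) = (g - 4)*(g - 1)*(g - 3)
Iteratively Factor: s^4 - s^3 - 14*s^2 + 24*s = (s)*(s^3 - s^2 - 14*s + 24) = s*(s - 2)*(s^2 + s - 12) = s*(s - 3)*(s - 2)*(s + 4)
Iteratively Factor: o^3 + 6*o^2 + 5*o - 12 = (o + 3)*(o^2 + 3*o - 4) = (o - 1)*(o + 3)*(o + 4)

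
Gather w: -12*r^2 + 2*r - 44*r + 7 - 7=-12*r^2 - 42*r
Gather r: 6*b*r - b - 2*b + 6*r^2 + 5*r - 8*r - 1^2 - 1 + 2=-3*b + 6*r^2 + r*(6*b - 3)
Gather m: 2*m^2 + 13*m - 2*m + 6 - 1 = 2*m^2 + 11*m + 5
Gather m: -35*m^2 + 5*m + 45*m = -35*m^2 + 50*m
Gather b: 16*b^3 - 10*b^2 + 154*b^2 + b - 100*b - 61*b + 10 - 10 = 16*b^3 + 144*b^2 - 160*b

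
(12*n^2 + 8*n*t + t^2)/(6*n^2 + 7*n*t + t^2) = (2*n + t)/(n + t)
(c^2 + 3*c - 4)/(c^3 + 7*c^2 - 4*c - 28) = (c^2 + 3*c - 4)/(c^3 + 7*c^2 - 4*c - 28)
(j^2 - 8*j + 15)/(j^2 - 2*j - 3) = (j - 5)/(j + 1)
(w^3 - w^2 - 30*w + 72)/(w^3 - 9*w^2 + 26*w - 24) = (w + 6)/(w - 2)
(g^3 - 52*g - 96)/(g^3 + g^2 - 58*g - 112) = (g + 6)/(g + 7)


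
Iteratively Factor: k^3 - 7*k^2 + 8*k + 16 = (k - 4)*(k^2 - 3*k - 4) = (k - 4)^2*(k + 1)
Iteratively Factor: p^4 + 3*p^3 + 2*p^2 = (p)*(p^3 + 3*p^2 + 2*p) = p*(p + 1)*(p^2 + 2*p) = p^2*(p + 1)*(p + 2)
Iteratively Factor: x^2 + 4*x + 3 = (x + 1)*(x + 3)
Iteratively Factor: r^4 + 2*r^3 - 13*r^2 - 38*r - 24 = (r + 2)*(r^3 - 13*r - 12) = (r + 1)*(r + 2)*(r^2 - r - 12) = (r + 1)*(r + 2)*(r + 3)*(r - 4)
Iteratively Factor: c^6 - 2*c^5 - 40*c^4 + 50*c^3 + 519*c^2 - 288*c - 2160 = (c + 3)*(c^5 - 5*c^4 - 25*c^3 + 125*c^2 + 144*c - 720) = (c + 3)*(c + 4)*(c^4 - 9*c^3 + 11*c^2 + 81*c - 180) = (c - 3)*(c + 3)*(c + 4)*(c^3 - 6*c^2 - 7*c + 60) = (c - 5)*(c - 3)*(c + 3)*(c + 4)*(c^2 - c - 12) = (c - 5)*(c - 3)*(c + 3)^2*(c + 4)*(c - 4)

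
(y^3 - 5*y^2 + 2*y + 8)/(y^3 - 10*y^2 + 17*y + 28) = (y - 2)/(y - 7)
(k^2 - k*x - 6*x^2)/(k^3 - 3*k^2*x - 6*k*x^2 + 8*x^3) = (k - 3*x)/(k^2 - 5*k*x + 4*x^2)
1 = 1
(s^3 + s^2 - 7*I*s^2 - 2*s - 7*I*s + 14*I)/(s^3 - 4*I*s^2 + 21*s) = (s^2 + s - 2)/(s*(s + 3*I))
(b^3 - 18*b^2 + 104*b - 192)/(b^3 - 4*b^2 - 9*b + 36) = (b^2 - 14*b + 48)/(b^2 - 9)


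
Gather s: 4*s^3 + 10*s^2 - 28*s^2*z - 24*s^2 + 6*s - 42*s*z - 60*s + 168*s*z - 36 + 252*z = 4*s^3 + s^2*(-28*z - 14) + s*(126*z - 54) + 252*z - 36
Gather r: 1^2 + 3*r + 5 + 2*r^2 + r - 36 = 2*r^2 + 4*r - 30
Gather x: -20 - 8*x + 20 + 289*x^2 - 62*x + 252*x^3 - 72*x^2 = 252*x^3 + 217*x^2 - 70*x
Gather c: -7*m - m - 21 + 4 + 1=-8*m - 16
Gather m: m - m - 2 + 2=0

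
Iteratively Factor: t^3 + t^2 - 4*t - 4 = (t - 2)*(t^2 + 3*t + 2) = (t - 2)*(t + 2)*(t + 1)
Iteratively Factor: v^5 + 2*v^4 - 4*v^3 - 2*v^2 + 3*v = (v + 1)*(v^4 + v^3 - 5*v^2 + 3*v) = (v - 1)*(v + 1)*(v^3 + 2*v^2 - 3*v) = (v - 1)^2*(v + 1)*(v^2 + 3*v) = (v - 1)^2*(v + 1)*(v + 3)*(v)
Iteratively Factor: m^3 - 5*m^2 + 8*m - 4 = (m - 2)*(m^2 - 3*m + 2) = (m - 2)*(m - 1)*(m - 2)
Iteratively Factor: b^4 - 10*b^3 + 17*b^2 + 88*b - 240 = (b - 4)*(b^3 - 6*b^2 - 7*b + 60) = (b - 5)*(b - 4)*(b^2 - b - 12) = (b - 5)*(b - 4)^2*(b + 3)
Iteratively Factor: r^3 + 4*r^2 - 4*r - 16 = (r - 2)*(r^2 + 6*r + 8) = (r - 2)*(r + 4)*(r + 2)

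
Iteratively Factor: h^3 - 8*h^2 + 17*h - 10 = (h - 1)*(h^2 - 7*h + 10) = (h - 2)*(h - 1)*(h - 5)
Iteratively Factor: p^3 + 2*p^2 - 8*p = (p - 2)*(p^2 + 4*p) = (p - 2)*(p + 4)*(p)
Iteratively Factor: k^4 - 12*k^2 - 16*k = (k - 4)*(k^3 + 4*k^2 + 4*k) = k*(k - 4)*(k^2 + 4*k + 4) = k*(k - 4)*(k + 2)*(k + 2)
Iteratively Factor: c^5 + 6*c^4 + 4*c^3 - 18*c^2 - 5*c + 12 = (c + 1)*(c^4 + 5*c^3 - c^2 - 17*c + 12) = (c - 1)*(c + 1)*(c^3 + 6*c^2 + 5*c - 12) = (c - 1)*(c + 1)*(c + 3)*(c^2 + 3*c - 4) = (c - 1)^2*(c + 1)*(c + 3)*(c + 4)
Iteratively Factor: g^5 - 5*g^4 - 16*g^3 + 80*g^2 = (g)*(g^4 - 5*g^3 - 16*g^2 + 80*g) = g^2*(g^3 - 5*g^2 - 16*g + 80) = g^2*(g - 5)*(g^2 - 16) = g^2*(g - 5)*(g - 4)*(g + 4)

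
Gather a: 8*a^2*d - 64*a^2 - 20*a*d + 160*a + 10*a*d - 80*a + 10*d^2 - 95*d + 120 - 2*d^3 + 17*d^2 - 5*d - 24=a^2*(8*d - 64) + a*(80 - 10*d) - 2*d^3 + 27*d^2 - 100*d + 96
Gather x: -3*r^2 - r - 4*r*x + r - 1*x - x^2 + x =-3*r^2 - 4*r*x - x^2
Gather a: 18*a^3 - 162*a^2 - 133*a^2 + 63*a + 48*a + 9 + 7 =18*a^3 - 295*a^2 + 111*a + 16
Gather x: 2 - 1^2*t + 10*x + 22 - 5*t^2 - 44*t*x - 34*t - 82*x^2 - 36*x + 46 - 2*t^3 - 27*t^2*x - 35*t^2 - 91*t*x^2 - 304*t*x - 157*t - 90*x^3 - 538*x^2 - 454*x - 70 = -2*t^3 - 40*t^2 - 192*t - 90*x^3 + x^2*(-91*t - 620) + x*(-27*t^2 - 348*t - 480)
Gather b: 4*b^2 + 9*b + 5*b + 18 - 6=4*b^2 + 14*b + 12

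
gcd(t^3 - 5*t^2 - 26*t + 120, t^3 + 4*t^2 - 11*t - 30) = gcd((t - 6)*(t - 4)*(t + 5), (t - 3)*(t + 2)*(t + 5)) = t + 5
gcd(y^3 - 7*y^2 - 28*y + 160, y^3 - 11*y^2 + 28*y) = y - 4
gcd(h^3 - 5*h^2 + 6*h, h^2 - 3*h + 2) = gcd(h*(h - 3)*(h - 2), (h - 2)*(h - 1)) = h - 2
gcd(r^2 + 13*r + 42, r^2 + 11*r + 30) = r + 6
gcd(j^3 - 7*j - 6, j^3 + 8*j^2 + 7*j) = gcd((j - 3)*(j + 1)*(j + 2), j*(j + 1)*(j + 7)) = j + 1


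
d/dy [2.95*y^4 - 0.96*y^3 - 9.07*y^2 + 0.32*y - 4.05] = 11.8*y^3 - 2.88*y^2 - 18.14*y + 0.32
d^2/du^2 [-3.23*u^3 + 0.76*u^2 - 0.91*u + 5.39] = 1.52 - 19.38*u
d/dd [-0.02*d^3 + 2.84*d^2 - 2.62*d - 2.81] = -0.06*d^2 + 5.68*d - 2.62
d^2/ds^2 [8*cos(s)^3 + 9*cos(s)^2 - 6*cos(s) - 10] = -18*cos(2*s) - 18*cos(3*s)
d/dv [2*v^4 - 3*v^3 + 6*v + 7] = 8*v^3 - 9*v^2 + 6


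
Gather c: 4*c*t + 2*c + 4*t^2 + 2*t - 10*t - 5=c*(4*t + 2) + 4*t^2 - 8*t - 5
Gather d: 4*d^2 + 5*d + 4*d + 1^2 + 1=4*d^2 + 9*d + 2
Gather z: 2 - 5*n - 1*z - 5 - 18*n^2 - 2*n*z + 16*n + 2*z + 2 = -18*n^2 + 11*n + z*(1 - 2*n) - 1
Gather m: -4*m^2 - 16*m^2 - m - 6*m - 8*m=-20*m^2 - 15*m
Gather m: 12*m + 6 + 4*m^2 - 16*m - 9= 4*m^2 - 4*m - 3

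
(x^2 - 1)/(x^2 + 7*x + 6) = (x - 1)/(x + 6)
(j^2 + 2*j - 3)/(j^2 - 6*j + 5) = (j + 3)/(j - 5)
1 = 1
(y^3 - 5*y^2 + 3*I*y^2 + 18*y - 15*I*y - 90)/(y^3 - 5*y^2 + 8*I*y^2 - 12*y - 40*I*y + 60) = (y - 3*I)/(y + 2*I)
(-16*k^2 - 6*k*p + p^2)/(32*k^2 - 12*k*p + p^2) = (2*k + p)/(-4*k + p)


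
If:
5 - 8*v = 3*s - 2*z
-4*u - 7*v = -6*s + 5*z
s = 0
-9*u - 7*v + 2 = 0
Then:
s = 0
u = -67/430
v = 209/430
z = -239/430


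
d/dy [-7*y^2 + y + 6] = 1 - 14*y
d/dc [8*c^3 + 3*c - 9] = 24*c^2 + 3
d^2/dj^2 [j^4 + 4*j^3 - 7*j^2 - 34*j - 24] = 12*j^2 + 24*j - 14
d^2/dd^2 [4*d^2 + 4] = 8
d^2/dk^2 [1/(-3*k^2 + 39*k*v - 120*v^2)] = 2*(k^2 - 13*k*v + 40*v^2 - (2*k - 13*v)^2)/(3*(k^2 - 13*k*v + 40*v^2)^3)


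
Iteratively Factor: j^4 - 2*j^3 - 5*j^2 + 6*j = (j + 2)*(j^3 - 4*j^2 + 3*j) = (j - 3)*(j + 2)*(j^2 - j) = (j - 3)*(j - 1)*(j + 2)*(j)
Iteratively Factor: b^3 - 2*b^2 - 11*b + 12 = (b - 4)*(b^2 + 2*b - 3) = (b - 4)*(b - 1)*(b + 3)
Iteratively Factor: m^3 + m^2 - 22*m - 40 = (m - 5)*(m^2 + 6*m + 8) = (m - 5)*(m + 2)*(m + 4)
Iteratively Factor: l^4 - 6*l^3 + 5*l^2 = (l)*(l^3 - 6*l^2 + 5*l) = l*(l - 1)*(l^2 - 5*l) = l^2*(l - 1)*(l - 5)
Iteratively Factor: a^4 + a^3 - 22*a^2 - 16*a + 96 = (a + 3)*(a^3 - 2*a^2 - 16*a + 32) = (a - 4)*(a + 3)*(a^2 + 2*a - 8) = (a - 4)*(a - 2)*(a + 3)*(a + 4)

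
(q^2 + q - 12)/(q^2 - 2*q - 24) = (q - 3)/(q - 6)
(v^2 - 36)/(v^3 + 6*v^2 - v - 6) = (v - 6)/(v^2 - 1)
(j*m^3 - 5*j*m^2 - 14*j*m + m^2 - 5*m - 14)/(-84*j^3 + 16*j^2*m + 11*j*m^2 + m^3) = (j*m^3 - 5*j*m^2 - 14*j*m + m^2 - 5*m - 14)/(-84*j^3 + 16*j^2*m + 11*j*m^2 + m^3)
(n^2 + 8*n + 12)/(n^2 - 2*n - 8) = (n + 6)/(n - 4)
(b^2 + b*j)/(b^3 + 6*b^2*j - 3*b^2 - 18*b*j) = (b + j)/(b^2 + 6*b*j - 3*b - 18*j)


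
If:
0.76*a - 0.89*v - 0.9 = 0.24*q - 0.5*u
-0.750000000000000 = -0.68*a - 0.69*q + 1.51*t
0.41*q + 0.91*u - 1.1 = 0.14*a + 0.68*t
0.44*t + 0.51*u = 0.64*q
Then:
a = 1.20557569760551*v + 0.820121541153046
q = 1.09259771292723*v + 1.16514796035235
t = 1.04217476575598*v + 0.405056119620655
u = 0.471971841844698*v + 1.1126862784165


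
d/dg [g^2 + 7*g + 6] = 2*g + 7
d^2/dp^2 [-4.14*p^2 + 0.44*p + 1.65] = -8.28000000000000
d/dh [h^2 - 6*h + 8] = 2*h - 6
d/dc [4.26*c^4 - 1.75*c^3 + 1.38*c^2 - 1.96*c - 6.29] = 17.04*c^3 - 5.25*c^2 + 2.76*c - 1.96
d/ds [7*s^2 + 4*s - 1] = 14*s + 4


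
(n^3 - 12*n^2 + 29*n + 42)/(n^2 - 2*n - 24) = (n^2 - 6*n - 7)/(n + 4)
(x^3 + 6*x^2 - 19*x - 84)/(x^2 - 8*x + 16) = (x^2 + 10*x + 21)/(x - 4)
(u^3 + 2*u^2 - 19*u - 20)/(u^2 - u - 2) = (u^2 + u - 20)/(u - 2)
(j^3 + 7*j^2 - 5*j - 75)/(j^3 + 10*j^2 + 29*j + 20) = (j^2 + 2*j - 15)/(j^2 + 5*j + 4)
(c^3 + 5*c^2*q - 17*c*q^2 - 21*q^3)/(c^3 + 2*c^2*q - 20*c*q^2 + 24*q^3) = (c^3 + 5*c^2*q - 17*c*q^2 - 21*q^3)/(c^3 + 2*c^2*q - 20*c*q^2 + 24*q^3)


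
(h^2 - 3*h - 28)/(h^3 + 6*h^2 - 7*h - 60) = (h - 7)/(h^2 + 2*h - 15)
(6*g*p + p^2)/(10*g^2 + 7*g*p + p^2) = p*(6*g + p)/(10*g^2 + 7*g*p + p^2)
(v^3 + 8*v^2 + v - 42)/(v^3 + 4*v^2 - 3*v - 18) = (v + 7)/(v + 3)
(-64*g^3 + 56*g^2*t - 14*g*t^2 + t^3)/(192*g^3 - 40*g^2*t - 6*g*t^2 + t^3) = (-2*g + t)/(6*g + t)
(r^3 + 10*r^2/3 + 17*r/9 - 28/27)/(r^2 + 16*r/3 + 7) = (r^2 + r - 4/9)/(r + 3)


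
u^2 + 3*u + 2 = (u + 1)*(u + 2)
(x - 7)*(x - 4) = x^2 - 11*x + 28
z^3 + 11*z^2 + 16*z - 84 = (z - 2)*(z + 6)*(z + 7)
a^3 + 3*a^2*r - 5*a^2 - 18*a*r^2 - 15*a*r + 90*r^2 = (a - 5)*(a - 3*r)*(a + 6*r)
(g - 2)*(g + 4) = g^2 + 2*g - 8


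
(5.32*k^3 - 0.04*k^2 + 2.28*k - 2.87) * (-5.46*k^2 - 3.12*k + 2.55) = -29.0472*k^5 - 16.38*k^4 + 1.242*k^3 + 8.4546*k^2 + 14.7684*k - 7.3185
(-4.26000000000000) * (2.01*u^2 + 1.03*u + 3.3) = -8.5626*u^2 - 4.3878*u - 14.058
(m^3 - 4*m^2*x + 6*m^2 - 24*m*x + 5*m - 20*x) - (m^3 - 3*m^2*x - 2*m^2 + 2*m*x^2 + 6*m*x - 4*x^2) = -m^2*x + 8*m^2 - 2*m*x^2 - 30*m*x + 5*m + 4*x^2 - 20*x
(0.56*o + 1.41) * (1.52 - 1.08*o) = -0.6048*o^2 - 0.6716*o + 2.1432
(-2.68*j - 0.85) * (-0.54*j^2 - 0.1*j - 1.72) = 1.4472*j^3 + 0.727*j^2 + 4.6946*j + 1.462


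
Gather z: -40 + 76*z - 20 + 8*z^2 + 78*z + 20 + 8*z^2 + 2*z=16*z^2 + 156*z - 40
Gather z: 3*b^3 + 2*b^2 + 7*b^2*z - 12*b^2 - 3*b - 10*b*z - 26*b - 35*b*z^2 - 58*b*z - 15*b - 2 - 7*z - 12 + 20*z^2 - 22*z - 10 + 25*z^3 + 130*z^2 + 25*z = 3*b^3 - 10*b^2 - 44*b + 25*z^3 + z^2*(150 - 35*b) + z*(7*b^2 - 68*b - 4) - 24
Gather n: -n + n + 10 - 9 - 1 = 0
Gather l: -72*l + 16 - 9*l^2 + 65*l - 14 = -9*l^2 - 7*l + 2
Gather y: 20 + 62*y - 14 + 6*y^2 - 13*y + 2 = 6*y^2 + 49*y + 8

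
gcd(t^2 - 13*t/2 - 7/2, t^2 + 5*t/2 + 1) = t + 1/2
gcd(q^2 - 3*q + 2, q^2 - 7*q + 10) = q - 2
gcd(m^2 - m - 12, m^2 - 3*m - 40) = 1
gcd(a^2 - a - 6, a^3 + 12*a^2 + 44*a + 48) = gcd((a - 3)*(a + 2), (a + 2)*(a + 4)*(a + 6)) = a + 2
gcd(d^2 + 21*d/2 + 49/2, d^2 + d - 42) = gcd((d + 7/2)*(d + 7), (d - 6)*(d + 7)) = d + 7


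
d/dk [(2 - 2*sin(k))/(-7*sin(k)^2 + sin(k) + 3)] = 2*(-7*sin(k)^2 + 14*sin(k) - 4)*cos(k)/(-7*sin(k)^2 + sin(k) + 3)^2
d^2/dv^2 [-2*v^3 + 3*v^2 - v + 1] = 6 - 12*v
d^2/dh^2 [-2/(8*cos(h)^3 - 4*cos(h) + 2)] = 2*((18*sin(h)^2 - 5)*(cos(h) + cos(3*h) + 1)*cos(h) - 4*(6*cos(h)^2 - 1)^2*sin(h)^2)/(cos(h) + cos(3*h) + 1)^3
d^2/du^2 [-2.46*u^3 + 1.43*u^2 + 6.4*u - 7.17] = 2.86 - 14.76*u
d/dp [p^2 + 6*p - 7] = 2*p + 6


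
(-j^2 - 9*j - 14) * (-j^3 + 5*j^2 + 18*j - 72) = j^5 + 4*j^4 - 49*j^3 - 160*j^2 + 396*j + 1008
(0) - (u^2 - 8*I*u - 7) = -u^2 + 8*I*u + 7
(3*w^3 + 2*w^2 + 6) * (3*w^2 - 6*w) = 9*w^5 - 12*w^4 - 12*w^3 + 18*w^2 - 36*w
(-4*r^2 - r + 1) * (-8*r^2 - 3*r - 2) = 32*r^4 + 20*r^3 + 3*r^2 - r - 2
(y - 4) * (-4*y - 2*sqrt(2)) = -4*y^2 - 2*sqrt(2)*y + 16*y + 8*sqrt(2)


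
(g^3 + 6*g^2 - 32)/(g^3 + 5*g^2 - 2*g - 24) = (g + 4)/(g + 3)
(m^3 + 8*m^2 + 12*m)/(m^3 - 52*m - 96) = m/(m - 8)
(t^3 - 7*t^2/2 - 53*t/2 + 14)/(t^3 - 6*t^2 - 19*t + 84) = (t - 1/2)/(t - 3)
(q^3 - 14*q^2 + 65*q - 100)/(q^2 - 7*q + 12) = (q^2 - 10*q + 25)/(q - 3)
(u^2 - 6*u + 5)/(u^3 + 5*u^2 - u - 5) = (u - 5)/(u^2 + 6*u + 5)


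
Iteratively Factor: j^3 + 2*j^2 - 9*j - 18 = (j + 3)*(j^2 - j - 6) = (j + 2)*(j + 3)*(j - 3)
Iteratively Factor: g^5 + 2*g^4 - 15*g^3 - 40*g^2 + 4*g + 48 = (g + 2)*(g^4 - 15*g^2 - 10*g + 24) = (g - 1)*(g + 2)*(g^3 + g^2 - 14*g - 24) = (g - 4)*(g - 1)*(g + 2)*(g^2 + 5*g + 6) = (g - 4)*(g - 1)*(g + 2)*(g + 3)*(g + 2)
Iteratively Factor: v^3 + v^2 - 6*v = (v - 2)*(v^2 + 3*v) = v*(v - 2)*(v + 3)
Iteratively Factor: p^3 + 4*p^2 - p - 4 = (p + 4)*(p^2 - 1) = (p - 1)*(p + 4)*(p + 1)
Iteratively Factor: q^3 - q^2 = (q)*(q^2 - q) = q*(q - 1)*(q)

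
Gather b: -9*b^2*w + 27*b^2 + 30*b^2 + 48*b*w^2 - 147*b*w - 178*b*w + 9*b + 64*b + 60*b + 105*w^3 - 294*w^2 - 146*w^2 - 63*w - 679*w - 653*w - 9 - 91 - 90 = b^2*(57 - 9*w) + b*(48*w^2 - 325*w + 133) + 105*w^3 - 440*w^2 - 1395*w - 190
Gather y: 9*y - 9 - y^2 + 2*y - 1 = -y^2 + 11*y - 10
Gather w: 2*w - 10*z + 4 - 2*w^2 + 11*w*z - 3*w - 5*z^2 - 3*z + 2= -2*w^2 + w*(11*z - 1) - 5*z^2 - 13*z + 6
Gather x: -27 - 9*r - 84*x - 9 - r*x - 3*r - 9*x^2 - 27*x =-12*r - 9*x^2 + x*(-r - 111) - 36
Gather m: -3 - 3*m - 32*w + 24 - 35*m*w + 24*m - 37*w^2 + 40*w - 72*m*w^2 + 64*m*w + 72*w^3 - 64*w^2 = m*(-72*w^2 + 29*w + 21) + 72*w^3 - 101*w^2 + 8*w + 21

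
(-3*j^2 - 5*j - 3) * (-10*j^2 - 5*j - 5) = 30*j^4 + 65*j^3 + 70*j^2 + 40*j + 15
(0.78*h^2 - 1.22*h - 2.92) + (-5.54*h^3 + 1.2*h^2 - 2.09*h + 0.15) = -5.54*h^3 + 1.98*h^2 - 3.31*h - 2.77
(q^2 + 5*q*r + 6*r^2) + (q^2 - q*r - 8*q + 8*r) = 2*q^2 + 4*q*r - 8*q + 6*r^2 + 8*r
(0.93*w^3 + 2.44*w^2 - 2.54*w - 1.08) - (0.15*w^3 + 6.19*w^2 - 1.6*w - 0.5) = 0.78*w^3 - 3.75*w^2 - 0.94*w - 0.58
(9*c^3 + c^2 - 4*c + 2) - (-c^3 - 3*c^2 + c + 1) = 10*c^3 + 4*c^2 - 5*c + 1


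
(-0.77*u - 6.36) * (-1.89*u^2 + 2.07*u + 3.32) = 1.4553*u^3 + 10.4265*u^2 - 15.7216*u - 21.1152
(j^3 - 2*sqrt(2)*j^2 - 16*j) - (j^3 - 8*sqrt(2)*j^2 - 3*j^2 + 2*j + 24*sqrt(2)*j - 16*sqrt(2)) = 3*j^2 + 6*sqrt(2)*j^2 - 24*sqrt(2)*j - 18*j + 16*sqrt(2)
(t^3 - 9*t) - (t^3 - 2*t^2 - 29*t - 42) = 2*t^2 + 20*t + 42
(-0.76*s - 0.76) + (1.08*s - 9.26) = 0.32*s - 10.02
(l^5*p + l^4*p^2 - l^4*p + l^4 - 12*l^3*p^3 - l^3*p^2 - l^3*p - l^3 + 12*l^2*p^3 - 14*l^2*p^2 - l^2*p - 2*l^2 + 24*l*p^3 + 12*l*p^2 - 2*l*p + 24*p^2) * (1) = l^5*p + l^4*p^2 - l^4*p + l^4 - 12*l^3*p^3 - l^3*p^2 - l^3*p - l^3 + 12*l^2*p^3 - 14*l^2*p^2 - l^2*p - 2*l^2 + 24*l*p^3 + 12*l*p^2 - 2*l*p + 24*p^2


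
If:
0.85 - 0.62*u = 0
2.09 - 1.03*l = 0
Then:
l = 2.03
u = 1.37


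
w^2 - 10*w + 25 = (w - 5)^2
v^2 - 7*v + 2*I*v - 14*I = (v - 7)*(v + 2*I)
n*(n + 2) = n^2 + 2*n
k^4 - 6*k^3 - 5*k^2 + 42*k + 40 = (k - 5)*(k - 4)*(k + 1)*(k + 2)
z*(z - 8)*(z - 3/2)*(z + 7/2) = z^4 - 6*z^3 - 85*z^2/4 + 42*z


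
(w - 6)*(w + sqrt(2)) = w^2 - 6*w + sqrt(2)*w - 6*sqrt(2)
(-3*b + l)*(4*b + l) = -12*b^2 + b*l + l^2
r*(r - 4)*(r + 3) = r^3 - r^2 - 12*r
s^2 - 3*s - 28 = (s - 7)*(s + 4)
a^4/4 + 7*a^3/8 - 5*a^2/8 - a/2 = a*(a/4 + 1)*(a - 1)*(a + 1/2)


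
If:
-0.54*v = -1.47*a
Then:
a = 0.36734693877551*v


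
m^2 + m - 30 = (m - 5)*(m + 6)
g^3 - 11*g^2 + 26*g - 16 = (g - 8)*(g - 2)*(g - 1)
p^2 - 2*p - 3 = (p - 3)*(p + 1)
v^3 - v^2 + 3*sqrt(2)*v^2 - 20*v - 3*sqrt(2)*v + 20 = (v - 1)*(v - 2*sqrt(2))*(v + 5*sqrt(2))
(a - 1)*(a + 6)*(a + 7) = a^3 + 12*a^2 + 29*a - 42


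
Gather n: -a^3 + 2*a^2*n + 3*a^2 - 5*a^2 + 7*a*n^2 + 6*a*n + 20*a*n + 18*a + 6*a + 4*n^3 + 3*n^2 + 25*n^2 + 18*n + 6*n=-a^3 - 2*a^2 + 24*a + 4*n^3 + n^2*(7*a + 28) + n*(2*a^2 + 26*a + 24)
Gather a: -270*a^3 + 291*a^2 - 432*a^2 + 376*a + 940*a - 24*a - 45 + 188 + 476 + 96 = -270*a^3 - 141*a^2 + 1292*a + 715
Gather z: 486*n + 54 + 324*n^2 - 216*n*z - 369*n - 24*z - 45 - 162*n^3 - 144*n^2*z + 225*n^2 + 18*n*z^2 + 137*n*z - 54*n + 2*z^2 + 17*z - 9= -162*n^3 + 549*n^2 + 63*n + z^2*(18*n + 2) + z*(-144*n^2 - 79*n - 7)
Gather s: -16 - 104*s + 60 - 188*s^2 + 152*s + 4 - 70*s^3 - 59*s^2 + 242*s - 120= -70*s^3 - 247*s^2 + 290*s - 72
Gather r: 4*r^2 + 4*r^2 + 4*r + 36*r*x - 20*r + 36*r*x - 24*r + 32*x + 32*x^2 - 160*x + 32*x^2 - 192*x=8*r^2 + r*(72*x - 40) + 64*x^2 - 320*x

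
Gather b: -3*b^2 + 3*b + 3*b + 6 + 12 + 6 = -3*b^2 + 6*b + 24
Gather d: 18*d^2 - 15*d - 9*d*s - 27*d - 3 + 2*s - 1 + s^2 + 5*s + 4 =18*d^2 + d*(-9*s - 42) + s^2 + 7*s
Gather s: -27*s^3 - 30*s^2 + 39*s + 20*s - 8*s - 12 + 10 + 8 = -27*s^3 - 30*s^2 + 51*s + 6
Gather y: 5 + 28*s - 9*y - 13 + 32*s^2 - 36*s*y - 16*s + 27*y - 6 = 32*s^2 + 12*s + y*(18 - 36*s) - 14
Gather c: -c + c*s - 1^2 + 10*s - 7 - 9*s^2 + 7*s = c*(s - 1) - 9*s^2 + 17*s - 8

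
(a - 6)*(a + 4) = a^2 - 2*a - 24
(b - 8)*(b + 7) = b^2 - b - 56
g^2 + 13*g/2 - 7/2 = (g - 1/2)*(g + 7)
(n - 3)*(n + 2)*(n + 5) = n^3 + 4*n^2 - 11*n - 30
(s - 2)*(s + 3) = s^2 + s - 6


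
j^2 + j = j*(j + 1)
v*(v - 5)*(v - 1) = v^3 - 6*v^2 + 5*v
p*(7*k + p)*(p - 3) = 7*k*p^2 - 21*k*p + p^3 - 3*p^2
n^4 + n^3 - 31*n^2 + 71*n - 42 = (n - 3)*(n - 2)*(n - 1)*(n + 7)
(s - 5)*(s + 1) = s^2 - 4*s - 5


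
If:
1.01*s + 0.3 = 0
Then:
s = -0.30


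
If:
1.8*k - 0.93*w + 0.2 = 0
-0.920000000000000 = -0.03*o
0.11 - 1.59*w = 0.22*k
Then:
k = -0.07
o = 30.67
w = 0.08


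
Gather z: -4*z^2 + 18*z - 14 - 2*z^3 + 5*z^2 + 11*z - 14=-2*z^3 + z^2 + 29*z - 28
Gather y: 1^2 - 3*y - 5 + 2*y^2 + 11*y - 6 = 2*y^2 + 8*y - 10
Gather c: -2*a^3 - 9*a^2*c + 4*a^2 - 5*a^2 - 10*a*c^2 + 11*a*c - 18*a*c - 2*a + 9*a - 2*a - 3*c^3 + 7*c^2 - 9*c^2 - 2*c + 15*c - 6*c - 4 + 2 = -2*a^3 - a^2 + 5*a - 3*c^3 + c^2*(-10*a - 2) + c*(-9*a^2 - 7*a + 7) - 2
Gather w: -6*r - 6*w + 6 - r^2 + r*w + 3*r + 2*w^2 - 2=-r^2 - 3*r + 2*w^2 + w*(r - 6) + 4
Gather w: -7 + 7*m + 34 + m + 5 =8*m + 32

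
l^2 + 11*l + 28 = (l + 4)*(l + 7)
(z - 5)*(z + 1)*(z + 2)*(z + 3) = z^4 + z^3 - 19*z^2 - 49*z - 30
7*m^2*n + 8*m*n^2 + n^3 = n*(m + n)*(7*m + n)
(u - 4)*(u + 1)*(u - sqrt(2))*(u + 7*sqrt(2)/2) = u^4 - 3*u^3 + 5*sqrt(2)*u^3/2 - 11*u^2 - 15*sqrt(2)*u^2/2 - 10*sqrt(2)*u + 21*u + 28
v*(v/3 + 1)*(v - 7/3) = v^3/3 + 2*v^2/9 - 7*v/3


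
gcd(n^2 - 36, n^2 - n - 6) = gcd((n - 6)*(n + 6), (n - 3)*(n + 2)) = 1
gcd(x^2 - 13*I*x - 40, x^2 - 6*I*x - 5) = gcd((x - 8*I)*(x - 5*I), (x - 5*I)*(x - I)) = x - 5*I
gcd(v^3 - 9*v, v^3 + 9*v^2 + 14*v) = v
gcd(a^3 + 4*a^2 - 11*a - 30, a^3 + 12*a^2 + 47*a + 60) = a + 5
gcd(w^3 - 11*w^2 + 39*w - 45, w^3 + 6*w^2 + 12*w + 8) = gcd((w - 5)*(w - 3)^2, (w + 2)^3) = 1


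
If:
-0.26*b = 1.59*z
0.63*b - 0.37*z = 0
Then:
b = 0.00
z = 0.00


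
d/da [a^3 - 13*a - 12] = 3*a^2 - 13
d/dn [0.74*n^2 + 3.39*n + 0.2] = 1.48*n + 3.39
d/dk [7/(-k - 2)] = 7/(k + 2)^2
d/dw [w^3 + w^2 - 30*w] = 3*w^2 + 2*w - 30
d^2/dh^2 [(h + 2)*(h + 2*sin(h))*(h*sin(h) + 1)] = -h^3*sin(h) - 2*h^2*sin(h) + 6*h^2*cos(h) + 4*h^2*cos(2*h) + 4*h*sin(h) + 8*sqrt(2)*h*sin(2*h + pi/4) + 8*h*cos(h) + 8*sin(2*h) + 4*cos(h) - 2*cos(2*h) + 4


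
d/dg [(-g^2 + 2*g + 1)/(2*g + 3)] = 2*(-g^2 - 3*g + 2)/(4*g^2 + 12*g + 9)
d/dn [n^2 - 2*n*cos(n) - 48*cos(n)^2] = 2*n*sin(n) + 2*n + 48*sin(2*n) - 2*cos(n)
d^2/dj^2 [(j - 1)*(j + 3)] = 2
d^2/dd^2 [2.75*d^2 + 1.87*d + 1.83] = 5.50000000000000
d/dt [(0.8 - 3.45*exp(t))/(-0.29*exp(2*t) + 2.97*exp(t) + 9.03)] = (-1.0005*exp(2*t) + 0.464*exp(t) - 33.5295)*exp(t)/(0.0841*exp(4*t) - 1.7226*exp(3*t) + 3.5835*exp(2*t) + 53.6382*exp(t) + 81.5409)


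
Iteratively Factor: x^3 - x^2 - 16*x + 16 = (x - 4)*(x^2 + 3*x - 4) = (x - 4)*(x - 1)*(x + 4)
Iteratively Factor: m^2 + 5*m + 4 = (m + 1)*(m + 4)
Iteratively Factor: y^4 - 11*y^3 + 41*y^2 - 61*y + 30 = (y - 3)*(y^3 - 8*y^2 + 17*y - 10) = (y - 5)*(y - 3)*(y^2 - 3*y + 2) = (y - 5)*(y - 3)*(y - 1)*(y - 2)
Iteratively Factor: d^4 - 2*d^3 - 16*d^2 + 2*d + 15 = (d + 1)*(d^3 - 3*d^2 - 13*d + 15) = (d - 1)*(d + 1)*(d^2 - 2*d - 15) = (d - 1)*(d + 1)*(d + 3)*(d - 5)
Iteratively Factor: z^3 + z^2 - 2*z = (z)*(z^2 + z - 2) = z*(z + 2)*(z - 1)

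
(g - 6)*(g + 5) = g^2 - g - 30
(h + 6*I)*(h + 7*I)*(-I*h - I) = -I*h^3 + 13*h^2 - I*h^2 + 13*h + 42*I*h + 42*I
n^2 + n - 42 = (n - 6)*(n + 7)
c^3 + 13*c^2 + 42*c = c*(c + 6)*(c + 7)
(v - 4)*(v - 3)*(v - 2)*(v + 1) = v^4 - 8*v^3 + 17*v^2 + 2*v - 24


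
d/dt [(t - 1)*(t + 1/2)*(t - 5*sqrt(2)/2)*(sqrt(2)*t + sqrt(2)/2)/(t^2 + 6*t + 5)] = sqrt(2)*(2*t + 1)*(-2*(t - 1)*(t + 3)*(2*t + 1)*(2*t - 5*sqrt(2)) + 2*(t - 1)*(6*t - 10*sqrt(2) + 1)*(t^2 + 6*t + 5) + (2*t + 1)*(2*t - 5*sqrt(2))*(t^2 + 6*t + 5))/(8*(t^2 + 6*t + 5)^2)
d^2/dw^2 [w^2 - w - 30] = 2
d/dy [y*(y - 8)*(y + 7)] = 3*y^2 - 2*y - 56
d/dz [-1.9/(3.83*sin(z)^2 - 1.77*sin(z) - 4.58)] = (14.554*sin(z) - 3.363)*cos(z)/(-3.83*sin(z)^2 + 1.77*sin(z) + 4.58)^2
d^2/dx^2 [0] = 0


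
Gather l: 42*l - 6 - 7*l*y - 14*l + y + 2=l*(28 - 7*y) + y - 4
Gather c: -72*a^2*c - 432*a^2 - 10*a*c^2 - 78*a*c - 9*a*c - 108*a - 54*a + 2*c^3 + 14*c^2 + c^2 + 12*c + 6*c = -432*a^2 - 162*a + 2*c^3 + c^2*(15 - 10*a) + c*(-72*a^2 - 87*a + 18)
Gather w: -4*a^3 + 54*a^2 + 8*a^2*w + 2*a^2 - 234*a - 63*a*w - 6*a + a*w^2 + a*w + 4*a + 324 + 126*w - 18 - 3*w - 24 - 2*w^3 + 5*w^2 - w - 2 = -4*a^3 + 56*a^2 - 236*a - 2*w^3 + w^2*(a + 5) + w*(8*a^2 - 62*a + 122) + 280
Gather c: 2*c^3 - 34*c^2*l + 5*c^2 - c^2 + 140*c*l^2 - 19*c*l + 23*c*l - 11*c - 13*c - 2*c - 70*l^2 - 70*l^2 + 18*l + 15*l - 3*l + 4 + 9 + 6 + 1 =2*c^3 + c^2*(4 - 34*l) + c*(140*l^2 + 4*l - 26) - 140*l^2 + 30*l + 20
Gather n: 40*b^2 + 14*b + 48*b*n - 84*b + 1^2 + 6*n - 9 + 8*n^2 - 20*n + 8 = 40*b^2 - 70*b + 8*n^2 + n*(48*b - 14)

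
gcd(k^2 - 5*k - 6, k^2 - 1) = k + 1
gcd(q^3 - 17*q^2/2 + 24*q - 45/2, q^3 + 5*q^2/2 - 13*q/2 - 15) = q - 5/2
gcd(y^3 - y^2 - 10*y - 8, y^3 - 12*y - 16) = y^2 - 2*y - 8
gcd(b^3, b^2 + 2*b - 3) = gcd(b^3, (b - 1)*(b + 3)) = 1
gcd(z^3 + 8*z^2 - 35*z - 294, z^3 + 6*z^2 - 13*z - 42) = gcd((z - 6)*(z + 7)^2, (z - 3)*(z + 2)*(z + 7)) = z + 7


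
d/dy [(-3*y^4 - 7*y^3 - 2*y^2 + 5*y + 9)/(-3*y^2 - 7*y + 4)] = (18*y^5 + 84*y^4 + 50*y^3 - 55*y^2 + 38*y + 83)/(9*y^4 + 42*y^3 + 25*y^2 - 56*y + 16)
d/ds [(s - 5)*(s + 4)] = 2*s - 1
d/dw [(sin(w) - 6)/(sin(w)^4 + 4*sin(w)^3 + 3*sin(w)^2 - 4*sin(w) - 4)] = (-3*sin(w)^3 + 22*sin(w)^2 + 25*sin(w) - 14)/((sin(w) + 2)^3*cos(w)^3)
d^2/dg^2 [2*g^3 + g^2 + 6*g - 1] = 12*g + 2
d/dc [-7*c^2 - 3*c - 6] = -14*c - 3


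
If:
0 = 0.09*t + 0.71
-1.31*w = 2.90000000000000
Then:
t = -7.89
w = -2.21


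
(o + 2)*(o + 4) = o^2 + 6*o + 8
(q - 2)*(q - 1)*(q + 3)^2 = q^4 + 3*q^3 - 7*q^2 - 15*q + 18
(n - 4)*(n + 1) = n^2 - 3*n - 4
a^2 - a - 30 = (a - 6)*(a + 5)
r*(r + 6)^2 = r^3 + 12*r^2 + 36*r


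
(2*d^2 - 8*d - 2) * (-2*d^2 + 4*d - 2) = -4*d^4 + 24*d^3 - 32*d^2 + 8*d + 4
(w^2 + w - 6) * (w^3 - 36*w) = w^5 + w^4 - 42*w^3 - 36*w^2 + 216*w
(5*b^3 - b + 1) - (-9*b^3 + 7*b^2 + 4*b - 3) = 14*b^3 - 7*b^2 - 5*b + 4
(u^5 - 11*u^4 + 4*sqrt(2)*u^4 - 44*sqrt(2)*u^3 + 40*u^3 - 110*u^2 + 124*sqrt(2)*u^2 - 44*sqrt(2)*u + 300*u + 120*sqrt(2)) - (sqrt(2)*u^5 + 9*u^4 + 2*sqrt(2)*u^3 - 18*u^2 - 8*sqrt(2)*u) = -sqrt(2)*u^5 + u^5 - 20*u^4 + 4*sqrt(2)*u^4 - 46*sqrt(2)*u^3 + 40*u^3 - 92*u^2 + 124*sqrt(2)*u^2 - 36*sqrt(2)*u + 300*u + 120*sqrt(2)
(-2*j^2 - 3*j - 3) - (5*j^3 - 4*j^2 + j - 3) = -5*j^3 + 2*j^2 - 4*j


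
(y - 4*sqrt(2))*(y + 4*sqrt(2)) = y^2 - 32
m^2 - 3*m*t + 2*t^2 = (m - 2*t)*(m - t)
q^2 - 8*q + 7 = (q - 7)*(q - 1)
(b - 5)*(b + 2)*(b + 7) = b^3 + 4*b^2 - 31*b - 70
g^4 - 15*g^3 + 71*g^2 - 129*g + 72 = (g - 8)*(g - 3)^2*(g - 1)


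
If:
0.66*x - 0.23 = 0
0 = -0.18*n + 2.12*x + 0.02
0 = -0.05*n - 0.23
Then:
No Solution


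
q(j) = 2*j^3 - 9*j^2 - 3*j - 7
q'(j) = 6*j^2 - 18*j - 3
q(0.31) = -8.74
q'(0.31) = -8.00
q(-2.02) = -54.15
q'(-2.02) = 57.84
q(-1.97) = -51.31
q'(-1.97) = 55.75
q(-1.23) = -20.65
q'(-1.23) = 28.22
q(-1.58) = -32.62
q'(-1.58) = 40.42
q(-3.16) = -150.50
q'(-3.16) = 113.79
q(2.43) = -38.74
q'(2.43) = -11.31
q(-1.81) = -42.91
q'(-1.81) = 49.24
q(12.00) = 2117.00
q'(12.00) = 645.00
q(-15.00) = -8737.00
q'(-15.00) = 1617.00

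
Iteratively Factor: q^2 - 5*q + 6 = (q - 2)*(q - 3)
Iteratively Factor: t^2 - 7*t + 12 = (t - 4)*(t - 3)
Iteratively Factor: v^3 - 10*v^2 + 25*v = (v)*(v^2 - 10*v + 25) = v*(v - 5)*(v - 5)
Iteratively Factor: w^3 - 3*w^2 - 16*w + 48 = (w + 4)*(w^2 - 7*w + 12) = (w - 3)*(w + 4)*(w - 4)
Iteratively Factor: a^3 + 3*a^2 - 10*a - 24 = (a - 3)*(a^2 + 6*a + 8) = (a - 3)*(a + 2)*(a + 4)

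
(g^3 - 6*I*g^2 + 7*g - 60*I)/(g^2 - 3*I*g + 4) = (g^2 - 2*I*g + 15)/(g + I)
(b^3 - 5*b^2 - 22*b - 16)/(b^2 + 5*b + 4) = (b^2 - 6*b - 16)/(b + 4)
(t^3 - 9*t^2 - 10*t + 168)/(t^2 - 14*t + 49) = (t^2 - 2*t - 24)/(t - 7)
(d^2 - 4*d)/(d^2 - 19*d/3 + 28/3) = 3*d/(3*d - 7)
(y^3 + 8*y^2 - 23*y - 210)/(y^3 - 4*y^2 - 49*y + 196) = (y^2 + y - 30)/(y^2 - 11*y + 28)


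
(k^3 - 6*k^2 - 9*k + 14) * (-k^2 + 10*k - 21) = -k^5 + 16*k^4 - 72*k^3 + 22*k^2 + 329*k - 294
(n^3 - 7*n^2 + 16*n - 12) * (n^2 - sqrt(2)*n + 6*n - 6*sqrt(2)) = n^5 - sqrt(2)*n^4 - n^4 - 26*n^3 + sqrt(2)*n^3 + 26*sqrt(2)*n^2 + 84*n^2 - 84*sqrt(2)*n - 72*n + 72*sqrt(2)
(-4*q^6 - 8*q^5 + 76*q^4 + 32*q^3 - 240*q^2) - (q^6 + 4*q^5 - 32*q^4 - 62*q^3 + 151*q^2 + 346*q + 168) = -5*q^6 - 12*q^5 + 108*q^4 + 94*q^3 - 391*q^2 - 346*q - 168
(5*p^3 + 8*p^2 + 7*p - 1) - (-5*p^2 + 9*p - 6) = 5*p^3 + 13*p^2 - 2*p + 5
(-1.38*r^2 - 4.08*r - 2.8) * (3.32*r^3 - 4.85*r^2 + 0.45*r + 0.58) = -4.5816*r^5 - 6.8526*r^4 + 9.871*r^3 + 10.9436*r^2 - 3.6264*r - 1.624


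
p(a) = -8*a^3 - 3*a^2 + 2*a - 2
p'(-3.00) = -196.00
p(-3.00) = 181.00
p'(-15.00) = -5308.00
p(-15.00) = 26293.00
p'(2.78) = -200.16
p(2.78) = -191.50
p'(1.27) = -44.33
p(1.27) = -20.69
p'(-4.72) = -504.36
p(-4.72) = 762.96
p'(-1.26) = -28.54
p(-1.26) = 6.72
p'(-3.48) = -267.77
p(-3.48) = 291.86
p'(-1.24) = -27.46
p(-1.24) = 6.16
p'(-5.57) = -709.18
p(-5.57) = 1276.25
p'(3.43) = -300.94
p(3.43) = -353.26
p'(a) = -24*a^2 - 6*a + 2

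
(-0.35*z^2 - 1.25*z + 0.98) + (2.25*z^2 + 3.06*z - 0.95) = 1.9*z^2 + 1.81*z + 0.03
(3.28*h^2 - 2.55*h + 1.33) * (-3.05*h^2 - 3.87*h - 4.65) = -10.004*h^4 - 4.9161*h^3 - 9.44*h^2 + 6.7104*h - 6.1845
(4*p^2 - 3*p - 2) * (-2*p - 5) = -8*p^3 - 14*p^2 + 19*p + 10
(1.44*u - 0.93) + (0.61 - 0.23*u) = 1.21*u - 0.32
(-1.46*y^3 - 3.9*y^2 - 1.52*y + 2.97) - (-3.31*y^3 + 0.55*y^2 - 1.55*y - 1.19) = 1.85*y^3 - 4.45*y^2 + 0.03*y + 4.16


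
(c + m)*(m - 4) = c*m - 4*c + m^2 - 4*m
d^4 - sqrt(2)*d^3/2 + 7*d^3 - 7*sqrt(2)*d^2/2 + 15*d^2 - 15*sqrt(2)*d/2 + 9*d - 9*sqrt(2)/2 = (d + 1)*(d + 3)^2*(d - sqrt(2)/2)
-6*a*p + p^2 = p*(-6*a + p)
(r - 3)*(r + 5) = r^2 + 2*r - 15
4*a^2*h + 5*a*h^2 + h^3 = h*(a + h)*(4*a + h)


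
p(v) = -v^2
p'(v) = -2*v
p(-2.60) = -6.76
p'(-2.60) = 5.20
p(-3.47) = -12.04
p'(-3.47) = 6.94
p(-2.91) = -8.47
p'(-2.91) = 5.82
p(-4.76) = -22.66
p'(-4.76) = 9.52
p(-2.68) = -7.18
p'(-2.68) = 5.36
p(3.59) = -12.89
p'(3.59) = -7.18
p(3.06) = -9.36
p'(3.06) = -6.12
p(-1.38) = -1.90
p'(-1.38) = 2.76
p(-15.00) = -225.00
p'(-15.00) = 30.00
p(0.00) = 0.00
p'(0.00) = 0.00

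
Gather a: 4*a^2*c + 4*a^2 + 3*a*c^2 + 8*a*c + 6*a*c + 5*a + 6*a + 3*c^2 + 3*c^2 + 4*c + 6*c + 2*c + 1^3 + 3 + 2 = a^2*(4*c + 4) + a*(3*c^2 + 14*c + 11) + 6*c^2 + 12*c + 6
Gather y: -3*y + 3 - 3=-3*y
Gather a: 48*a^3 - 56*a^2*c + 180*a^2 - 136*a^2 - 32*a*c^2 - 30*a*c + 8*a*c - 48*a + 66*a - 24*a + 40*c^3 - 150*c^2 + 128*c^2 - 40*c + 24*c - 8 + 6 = 48*a^3 + a^2*(44 - 56*c) + a*(-32*c^2 - 22*c - 6) + 40*c^3 - 22*c^2 - 16*c - 2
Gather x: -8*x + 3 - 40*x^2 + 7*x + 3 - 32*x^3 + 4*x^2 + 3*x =-32*x^3 - 36*x^2 + 2*x + 6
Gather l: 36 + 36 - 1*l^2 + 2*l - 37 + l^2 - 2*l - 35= 0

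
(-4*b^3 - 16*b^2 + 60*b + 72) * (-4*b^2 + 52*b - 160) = 16*b^5 - 144*b^4 - 432*b^3 + 5392*b^2 - 5856*b - 11520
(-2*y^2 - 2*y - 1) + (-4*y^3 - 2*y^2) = -4*y^3 - 4*y^2 - 2*y - 1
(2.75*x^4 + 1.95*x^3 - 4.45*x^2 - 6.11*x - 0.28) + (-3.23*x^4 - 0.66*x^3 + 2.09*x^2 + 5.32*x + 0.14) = -0.48*x^4 + 1.29*x^3 - 2.36*x^2 - 0.79*x - 0.14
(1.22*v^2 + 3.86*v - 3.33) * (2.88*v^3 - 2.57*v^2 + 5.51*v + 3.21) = 3.5136*v^5 + 7.9814*v^4 - 12.7884*v^3 + 33.7429*v^2 - 5.9577*v - 10.6893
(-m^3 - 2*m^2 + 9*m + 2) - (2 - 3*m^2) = -m^3 + m^2 + 9*m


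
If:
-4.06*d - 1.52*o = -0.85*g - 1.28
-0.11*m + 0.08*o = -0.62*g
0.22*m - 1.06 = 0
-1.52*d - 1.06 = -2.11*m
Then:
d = 5.99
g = 2.62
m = 4.82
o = -13.69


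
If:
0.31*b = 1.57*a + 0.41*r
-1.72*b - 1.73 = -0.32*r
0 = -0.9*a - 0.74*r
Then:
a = -0.27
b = -0.94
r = 0.33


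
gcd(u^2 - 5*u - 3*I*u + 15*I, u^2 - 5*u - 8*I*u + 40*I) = u - 5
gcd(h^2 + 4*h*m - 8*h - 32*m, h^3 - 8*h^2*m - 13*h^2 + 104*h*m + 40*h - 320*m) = h - 8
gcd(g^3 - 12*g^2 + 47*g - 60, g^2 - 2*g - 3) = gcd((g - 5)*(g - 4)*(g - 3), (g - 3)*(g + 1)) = g - 3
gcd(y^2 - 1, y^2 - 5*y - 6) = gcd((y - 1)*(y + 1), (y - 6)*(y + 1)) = y + 1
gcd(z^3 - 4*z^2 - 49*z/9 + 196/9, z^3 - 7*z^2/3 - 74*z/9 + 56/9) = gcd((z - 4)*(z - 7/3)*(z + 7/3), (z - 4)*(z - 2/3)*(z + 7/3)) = z^2 - 5*z/3 - 28/3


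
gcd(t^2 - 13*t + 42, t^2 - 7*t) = t - 7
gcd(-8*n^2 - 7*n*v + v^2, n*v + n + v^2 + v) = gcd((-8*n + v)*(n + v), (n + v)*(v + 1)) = n + v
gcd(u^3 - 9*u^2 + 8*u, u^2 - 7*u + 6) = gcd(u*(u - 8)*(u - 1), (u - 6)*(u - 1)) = u - 1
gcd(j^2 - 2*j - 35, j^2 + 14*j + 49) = 1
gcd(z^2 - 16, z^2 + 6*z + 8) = z + 4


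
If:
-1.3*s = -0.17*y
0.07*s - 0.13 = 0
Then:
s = 1.86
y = 14.20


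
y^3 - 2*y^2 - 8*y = y*(y - 4)*(y + 2)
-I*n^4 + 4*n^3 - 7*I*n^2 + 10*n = n*(n - 2*I)*(n + 5*I)*(-I*n + 1)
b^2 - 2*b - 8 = (b - 4)*(b + 2)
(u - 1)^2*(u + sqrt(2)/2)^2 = u^4 - 2*u^3 + sqrt(2)*u^3 - 2*sqrt(2)*u^2 + 3*u^2/2 - u + sqrt(2)*u + 1/2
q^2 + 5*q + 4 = (q + 1)*(q + 4)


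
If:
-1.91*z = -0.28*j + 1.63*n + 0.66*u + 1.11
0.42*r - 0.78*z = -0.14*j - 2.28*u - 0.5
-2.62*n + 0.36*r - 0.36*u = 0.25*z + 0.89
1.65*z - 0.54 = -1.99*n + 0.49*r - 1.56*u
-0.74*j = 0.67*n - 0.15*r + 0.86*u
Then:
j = -0.40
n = -0.86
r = -3.43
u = 0.42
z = -0.05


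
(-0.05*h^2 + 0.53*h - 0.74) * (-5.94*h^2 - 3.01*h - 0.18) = 0.297*h^4 - 2.9977*h^3 + 2.8093*h^2 + 2.132*h + 0.1332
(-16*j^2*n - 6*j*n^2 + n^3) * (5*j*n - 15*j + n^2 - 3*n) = -80*j^3*n^2 + 240*j^3*n - 46*j^2*n^3 + 138*j^2*n^2 - j*n^4 + 3*j*n^3 + n^5 - 3*n^4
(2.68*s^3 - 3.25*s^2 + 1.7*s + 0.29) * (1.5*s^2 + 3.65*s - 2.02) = 4.02*s^5 + 4.907*s^4 - 14.7261*s^3 + 13.205*s^2 - 2.3755*s - 0.5858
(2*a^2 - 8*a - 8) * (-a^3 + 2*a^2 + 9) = -2*a^5 + 12*a^4 - 8*a^3 + 2*a^2 - 72*a - 72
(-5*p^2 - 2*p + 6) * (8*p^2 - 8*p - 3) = -40*p^4 + 24*p^3 + 79*p^2 - 42*p - 18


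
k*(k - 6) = k^2 - 6*k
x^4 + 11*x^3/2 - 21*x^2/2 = x^2*(x - 3/2)*(x + 7)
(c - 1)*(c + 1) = c^2 - 1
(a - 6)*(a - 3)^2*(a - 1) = a^4 - 13*a^3 + 57*a^2 - 99*a + 54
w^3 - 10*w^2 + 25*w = w*(w - 5)^2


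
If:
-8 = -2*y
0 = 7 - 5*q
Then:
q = 7/5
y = 4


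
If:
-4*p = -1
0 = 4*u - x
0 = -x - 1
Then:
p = 1/4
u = -1/4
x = -1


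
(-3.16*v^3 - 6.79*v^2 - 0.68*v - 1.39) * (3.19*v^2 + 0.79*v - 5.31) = -10.0804*v^5 - 24.1565*v^4 + 9.2463*v^3 + 31.0836*v^2 + 2.5127*v + 7.3809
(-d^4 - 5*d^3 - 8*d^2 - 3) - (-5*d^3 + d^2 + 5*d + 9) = -d^4 - 9*d^2 - 5*d - 12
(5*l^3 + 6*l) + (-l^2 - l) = 5*l^3 - l^2 + 5*l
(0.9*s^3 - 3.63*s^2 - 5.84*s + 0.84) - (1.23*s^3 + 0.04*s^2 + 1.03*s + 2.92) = -0.33*s^3 - 3.67*s^2 - 6.87*s - 2.08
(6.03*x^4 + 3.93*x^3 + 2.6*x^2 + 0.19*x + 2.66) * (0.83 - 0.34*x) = -2.0502*x^5 + 3.6687*x^4 + 2.3779*x^3 + 2.0934*x^2 - 0.7467*x + 2.2078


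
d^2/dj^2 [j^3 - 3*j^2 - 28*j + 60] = 6*j - 6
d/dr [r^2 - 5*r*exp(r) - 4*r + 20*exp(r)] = -5*r*exp(r) + 2*r + 15*exp(r) - 4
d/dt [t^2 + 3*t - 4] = 2*t + 3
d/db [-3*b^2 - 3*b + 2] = -6*b - 3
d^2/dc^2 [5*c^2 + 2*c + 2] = 10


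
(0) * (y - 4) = 0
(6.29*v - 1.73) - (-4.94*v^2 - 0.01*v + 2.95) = 4.94*v^2 + 6.3*v - 4.68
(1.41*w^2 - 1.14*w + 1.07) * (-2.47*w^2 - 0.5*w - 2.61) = -3.4827*w^4 + 2.1108*w^3 - 5.753*w^2 + 2.4404*w - 2.7927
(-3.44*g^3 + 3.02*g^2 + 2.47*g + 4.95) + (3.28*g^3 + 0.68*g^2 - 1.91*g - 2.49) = -0.16*g^3 + 3.7*g^2 + 0.56*g + 2.46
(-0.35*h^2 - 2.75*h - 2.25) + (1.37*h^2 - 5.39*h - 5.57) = 1.02*h^2 - 8.14*h - 7.82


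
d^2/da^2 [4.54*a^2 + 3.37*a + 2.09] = 9.08000000000000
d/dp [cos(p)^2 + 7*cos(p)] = -(2*cos(p) + 7)*sin(p)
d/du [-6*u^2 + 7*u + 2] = 7 - 12*u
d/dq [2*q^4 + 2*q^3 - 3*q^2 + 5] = 2*q*(4*q^2 + 3*q - 3)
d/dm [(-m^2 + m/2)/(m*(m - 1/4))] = -4/(16*m^2 - 8*m + 1)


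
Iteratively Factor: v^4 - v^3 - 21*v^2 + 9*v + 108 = (v - 4)*(v^3 + 3*v^2 - 9*v - 27) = (v - 4)*(v + 3)*(v^2 - 9) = (v - 4)*(v - 3)*(v + 3)*(v + 3)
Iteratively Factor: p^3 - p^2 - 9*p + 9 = (p + 3)*(p^2 - 4*p + 3) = (p - 3)*(p + 3)*(p - 1)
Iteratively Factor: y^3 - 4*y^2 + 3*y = (y - 3)*(y^2 - y) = (y - 3)*(y - 1)*(y)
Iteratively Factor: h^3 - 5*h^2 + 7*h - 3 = (h - 1)*(h^2 - 4*h + 3) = (h - 3)*(h - 1)*(h - 1)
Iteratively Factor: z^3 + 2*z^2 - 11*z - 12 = (z + 1)*(z^2 + z - 12) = (z - 3)*(z + 1)*(z + 4)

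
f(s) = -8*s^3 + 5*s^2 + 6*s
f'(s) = -24*s^2 + 10*s + 6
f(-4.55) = 829.78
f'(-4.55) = -536.36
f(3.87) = -365.58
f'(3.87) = -314.75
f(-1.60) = 35.97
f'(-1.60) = -71.44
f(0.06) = 0.38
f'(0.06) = 6.51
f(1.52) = -7.42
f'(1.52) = -34.25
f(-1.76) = 48.54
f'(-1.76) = -85.94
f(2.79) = -118.08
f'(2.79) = -152.92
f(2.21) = -48.67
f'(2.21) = -89.12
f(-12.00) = 14472.00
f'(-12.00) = -3570.00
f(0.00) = 0.00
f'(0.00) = 6.00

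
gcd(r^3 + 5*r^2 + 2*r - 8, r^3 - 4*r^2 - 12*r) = r + 2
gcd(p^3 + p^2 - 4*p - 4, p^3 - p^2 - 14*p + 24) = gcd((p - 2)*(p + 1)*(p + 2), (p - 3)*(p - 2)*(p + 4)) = p - 2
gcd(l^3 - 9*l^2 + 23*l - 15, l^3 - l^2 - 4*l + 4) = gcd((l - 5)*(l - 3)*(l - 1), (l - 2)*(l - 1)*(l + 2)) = l - 1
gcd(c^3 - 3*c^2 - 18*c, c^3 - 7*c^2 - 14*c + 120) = c - 6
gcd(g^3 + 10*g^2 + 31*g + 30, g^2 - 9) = g + 3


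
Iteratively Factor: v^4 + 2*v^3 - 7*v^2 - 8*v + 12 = (v - 2)*(v^3 + 4*v^2 + v - 6) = (v - 2)*(v + 3)*(v^2 + v - 2) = (v - 2)*(v + 2)*(v + 3)*(v - 1)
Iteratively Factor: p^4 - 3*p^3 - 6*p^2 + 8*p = (p - 4)*(p^3 + p^2 - 2*p) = p*(p - 4)*(p^2 + p - 2) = p*(p - 4)*(p + 2)*(p - 1)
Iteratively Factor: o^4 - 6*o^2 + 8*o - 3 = (o + 3)*(o^3 - 3*o^2 + 3*o - 1) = (o - 1)*(o + 3)*(o^2 - 2*o + 1) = (o - 1)^2*(o + 3)*(o - 1)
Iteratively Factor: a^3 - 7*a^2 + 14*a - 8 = (a - 2)*(a^2 - 5*a + 4) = (a - 2)*(a - 1)*(a - 4)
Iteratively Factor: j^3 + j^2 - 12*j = (j)*(j^2 + j - 12) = j*(j - 3)*(j + 4)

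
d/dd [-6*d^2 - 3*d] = -12*d - 3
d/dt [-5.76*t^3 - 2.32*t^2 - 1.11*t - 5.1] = -17.28*t^2 - 4.64*t - 1.11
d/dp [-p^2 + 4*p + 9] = 4 - 2*p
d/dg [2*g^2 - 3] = 4*g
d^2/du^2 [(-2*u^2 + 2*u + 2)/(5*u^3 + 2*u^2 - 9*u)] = 4*(-25*u^6 + 75*u^5 + 45*u^4 + 111*u^3 - 123*u^2 - 54*u + 81)/(u^3*(125*u^6 + 150*u^5 - 615*u^4 - 532*u^3 + 1107*u^2 + 486*u - 729))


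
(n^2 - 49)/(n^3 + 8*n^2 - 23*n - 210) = (n - 7)/(n^2 + n - 30)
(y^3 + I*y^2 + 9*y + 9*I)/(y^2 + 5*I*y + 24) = (y^2 + 4*I*y - 3)/(y + 8*I)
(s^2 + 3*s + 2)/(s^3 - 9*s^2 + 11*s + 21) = (s + 2)/(s^2 - 10*s + 21)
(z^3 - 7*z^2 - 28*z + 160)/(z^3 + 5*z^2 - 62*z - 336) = (z^2 + z - 20)/(z^2 + 13*z + 42)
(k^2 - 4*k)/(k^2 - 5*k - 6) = k*(4 - k)/(-k^2 + 5*k + 6)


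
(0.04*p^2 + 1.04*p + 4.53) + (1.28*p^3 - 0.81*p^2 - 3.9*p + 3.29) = 1.28*p^3 - 0.77*p^2 - 2.86*p + 7.82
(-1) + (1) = 0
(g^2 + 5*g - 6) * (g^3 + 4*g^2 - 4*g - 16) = g^5 + 9*g^4 + 10*g^3 - 60*g^2 - 56*g + 96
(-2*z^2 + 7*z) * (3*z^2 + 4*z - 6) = -6*z^4 + 13*z^3 + 40*z^2 - 42*z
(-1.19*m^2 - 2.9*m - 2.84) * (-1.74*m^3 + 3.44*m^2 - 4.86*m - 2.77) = 2.0706*m^5 + 0.952400000000001*m^4 + 0.749000000000001*m^3 + 7.6207*m^2 + 21.8354*m + 7.8668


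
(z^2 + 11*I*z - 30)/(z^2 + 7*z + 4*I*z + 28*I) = (z^2 + 11*I*z - 30)/(z^2 + z*(7 + 4*I) + 28*I)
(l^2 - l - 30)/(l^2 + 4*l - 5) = (l - 6)/(l - 1)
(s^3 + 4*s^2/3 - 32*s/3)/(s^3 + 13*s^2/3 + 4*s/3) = (3*s - 8)/(3*s + 1)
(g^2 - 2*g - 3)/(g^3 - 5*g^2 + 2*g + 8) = (g - 3)/(g^2 - 6*g + 8)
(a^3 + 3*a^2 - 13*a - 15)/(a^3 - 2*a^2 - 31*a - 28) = (a^2 + 2*a - 15)/(a^2 - 3*a - 28)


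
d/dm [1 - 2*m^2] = -4*m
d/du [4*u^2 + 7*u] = 8*u + 7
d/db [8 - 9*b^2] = -18*b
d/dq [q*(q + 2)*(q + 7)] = 3*q^2 + 18*q + 14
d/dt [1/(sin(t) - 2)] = -cos(t)/(sin(t) - 2)^2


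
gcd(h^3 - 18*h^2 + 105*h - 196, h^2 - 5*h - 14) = h - 7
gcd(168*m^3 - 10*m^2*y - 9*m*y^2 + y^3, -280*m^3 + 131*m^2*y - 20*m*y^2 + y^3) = -7*m + y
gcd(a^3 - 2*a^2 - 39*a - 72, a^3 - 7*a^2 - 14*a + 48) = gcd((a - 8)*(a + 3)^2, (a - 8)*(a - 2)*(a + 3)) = a^2 - 5*a - 24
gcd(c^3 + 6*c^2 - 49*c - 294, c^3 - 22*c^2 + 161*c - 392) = c - 7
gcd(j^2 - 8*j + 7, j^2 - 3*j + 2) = j - 1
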